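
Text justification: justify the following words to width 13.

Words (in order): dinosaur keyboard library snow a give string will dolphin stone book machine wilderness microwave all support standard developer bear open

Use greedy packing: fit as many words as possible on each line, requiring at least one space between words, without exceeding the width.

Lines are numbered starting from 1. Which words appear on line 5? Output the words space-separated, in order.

Line 1: ['dinosaur'] (min_width=8, slack=5)
Line 2: ['keyboard'] (min_width=8, slack=5)
Line 3: ['library', 'snow'] (min_width=12, slack=1)
Line 4: ['a', 'give', 'string'] (min_width=13, slack=0)
Line 5: ['will', 'dolphin'] (min_width=12, slack=1)
Line 6: ['stone', 'book'] (min_width=10, slack=3)
Line 7: ['machine'] (min_width=7, slack=6)
Line 8: ['wilderness'] (min_width=10, slack=3)
Line 9: ['microwave', 'all'] (min_width=13, slack=0)
Line 10: ['support'] (min_width=7, slack=6)
Line 11: ['standard'] (min_width=8, slack=5)
Line 12: ['developer'] (min_width=9, slack=4)
Line 13: ['bear', 'open'] (min_width=9, slack=4)

Answer: will dolphin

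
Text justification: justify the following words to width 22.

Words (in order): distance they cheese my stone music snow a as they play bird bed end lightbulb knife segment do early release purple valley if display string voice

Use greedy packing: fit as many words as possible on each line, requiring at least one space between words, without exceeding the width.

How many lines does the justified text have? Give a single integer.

Answer: 8

Derivation:
Line 1: ['distance', 'they', 'cheese'] (min_width=20, slack=2)
Line 2: ['my', 'stone', 'music', 'snow', 'a'] (min_width=21, slack=1)
Line 3: ['as', 'they', 'play', 'bird', 'bed'] (min_width=21, slack=1)
Line 4: ['end', 'lightbulb', 'knife'] (min_width=19, slack=3)
Line 5: ['segment', 'do', 'early'] (min_width=16, slack=6)
Line 6: ['release', 'purple', 'valley'] (min_width=21, slack=1)
Line 7: ['if', 'display', 'string'] (min_width=17, slack=5)
Line 8: ['voice'] (min_width=5, slack=17)
Total lines: 8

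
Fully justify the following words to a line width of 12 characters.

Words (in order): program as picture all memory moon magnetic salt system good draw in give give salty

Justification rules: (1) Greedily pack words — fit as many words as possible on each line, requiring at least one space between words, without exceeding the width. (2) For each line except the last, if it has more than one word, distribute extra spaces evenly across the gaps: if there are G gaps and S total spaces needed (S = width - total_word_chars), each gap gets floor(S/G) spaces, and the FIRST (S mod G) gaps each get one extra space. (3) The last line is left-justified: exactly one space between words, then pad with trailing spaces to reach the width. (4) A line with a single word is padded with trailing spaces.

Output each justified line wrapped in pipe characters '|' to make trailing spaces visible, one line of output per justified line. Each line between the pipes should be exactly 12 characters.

Line 1: ['program', 'as'] (min_width=10, slack=2)
Line 2: ['picture', 'all'] (min_width=11, slack=1)
Line 3: ['memory', 'moon'] (min_width=11, slack=1)
Line 4: ['magnetic'] (min_width=8, slack=4)
Line 5: ['salt', 'system'] (min_width=11, slack=1)
Line 6: ['good', 'draw', 'in'] (min_width=12, slack=0)
Line 7: ['give', 'give'] (min_width=9, slack=3)
Line 8: ['salty'] (min_width=5, slack=7)

Answer: |program   as|
|picture  all|
|memory  moon|
|magnetic    |
|salt  system|
|good draw in|
|give    give|
|salty       |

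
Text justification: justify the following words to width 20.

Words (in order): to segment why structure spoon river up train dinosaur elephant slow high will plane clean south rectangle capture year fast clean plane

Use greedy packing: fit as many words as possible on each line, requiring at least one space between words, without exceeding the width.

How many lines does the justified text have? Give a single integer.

Line 1: ['to', 'segment', 'why'] (min_width=14, slack=6)
Line 2: ['structure', 'spoon'] (min_width=15, slack=5)
Line 3: ['river', 'up', 'train'] (min_width=14, slack=6)
Line 4: ['dinosaur', 'elephant'] (min_width=17, slack=3)
Line 5: ['slow', 'high', 'will', 'plane'] (min_width=20, slack=0)
Line 6: ['clean', 'south'] (min_width=11, slack=9)
Line 7: ['rectangle', 'capture'] (min_width=17, slack=3)
Line 8: ['year', 'fast', 'clean'] (min_width=15, slack=5)
Line 9: ['plane'] (min_width=5, slack=15)
Total lines: 9

Answer: 9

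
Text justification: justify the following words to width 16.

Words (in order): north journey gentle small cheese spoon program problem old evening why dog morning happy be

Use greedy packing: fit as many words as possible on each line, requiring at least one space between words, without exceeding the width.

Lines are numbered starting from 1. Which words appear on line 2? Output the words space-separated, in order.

Line 1: ['north', 'journey'] (min_width=13, slack=3)
Line 2: ['gentle', 'small'] (min_width=12, slack=4)
Line 3: ['cheese', 'spoon'] (min_width=12, slack=4)
Line 4: ['program', 'problem'] (min_width=15, slack=1)
Line 5: ['old', 'evening', 'why'] (min_width=15, slack=1)
Line 6: ['dog', 'morning'] (min_width=11, slack=5)
Line 7: ['happy', 'be'] (min_width=8, slack=8)

Answer: gentle small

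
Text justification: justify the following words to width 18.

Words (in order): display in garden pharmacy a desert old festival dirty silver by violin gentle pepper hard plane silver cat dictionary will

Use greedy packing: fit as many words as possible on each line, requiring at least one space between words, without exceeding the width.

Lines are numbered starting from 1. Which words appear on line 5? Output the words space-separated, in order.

Line 1: ['display', 'in', 'garden'] (min_width=17, slack=1)
Line 2: ['pharmacy', 'a', 'desert'] (min_width=17, slack=1)
Line 3: ['old', 'festival', 'dirty'] (min_width=18, slack=0)
Line 4: ['silver', 'by', 'violin'] (min_width=16, slack=2)
Line 5: ['gentle', 'pepper', 'hard'] (min_width=18, slack=0)
Line 6: ['plane', 'silver', 'cat'] (min_width=16, slack=2)
Line 7: ['dictionary', 'will'] (min_width=15, slack=3)

Answer: gentle pepper hard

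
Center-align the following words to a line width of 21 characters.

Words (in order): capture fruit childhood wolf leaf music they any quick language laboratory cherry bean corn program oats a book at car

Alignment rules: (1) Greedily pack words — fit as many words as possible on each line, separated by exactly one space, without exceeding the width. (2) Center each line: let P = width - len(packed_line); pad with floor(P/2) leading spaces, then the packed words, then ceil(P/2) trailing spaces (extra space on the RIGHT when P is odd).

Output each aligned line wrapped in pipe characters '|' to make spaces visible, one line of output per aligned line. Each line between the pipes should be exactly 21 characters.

Line 1: ['capture', 'fruit'] (min_width=13, slack=8)
Line 2: ['childhood', 'wolf', 'leaf'] (min_width=19, slack=2)
Line 3: ['music', 'they', 'any', 'quick'] (min_width=20, slack=1)
Line 4: ['language', 'laboratory'] (min_width=19, slack=2)
Line 5: ['cherry', 'bean', 'corn'] (min_width=16, slack=5)
Line 6: ['program', 'oats', 'a', 'book'] (min_width=19, slack=2)
Line 7: ['at', 'car'] (min_width=6, slack=15)

Answer: |    capture fruit    |
| childhood wolf leaf |
|music they any quick |
| language laboratory |
|  cherry bean corn   |
| program oats a book |
|       at car        |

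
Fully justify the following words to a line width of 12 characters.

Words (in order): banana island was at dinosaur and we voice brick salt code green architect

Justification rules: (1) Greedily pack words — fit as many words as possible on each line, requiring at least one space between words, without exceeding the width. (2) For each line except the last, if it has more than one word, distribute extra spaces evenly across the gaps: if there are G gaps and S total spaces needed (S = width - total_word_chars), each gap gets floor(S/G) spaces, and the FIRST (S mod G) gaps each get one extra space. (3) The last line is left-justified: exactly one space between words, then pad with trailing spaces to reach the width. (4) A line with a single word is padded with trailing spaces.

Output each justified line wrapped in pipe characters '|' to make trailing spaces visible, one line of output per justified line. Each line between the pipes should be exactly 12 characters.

Answer: |banana      |
|island   was|
|at  dinosaur|
|and we voice|
|brick   salt|
|code   green|
|architect   |

Derivation:
Line 1: ['banana'] (min_width=6, slack=6)
Line 2: ['island', 'was'] (min_width=10, slack=2)
Line 3: ['at', 'dinosaur'] (min_width=11, slack=1)
Line 4: ['and', 'we', 'voice'] (min_width=12, slack=0)
Line 5: ['brick', 'salt'] (min_width=10, slack=2)
Line 6: ['code', 'green'] (min_width=10, slack=2)
Line 7: ['architect'] (min_width=9, slack=3)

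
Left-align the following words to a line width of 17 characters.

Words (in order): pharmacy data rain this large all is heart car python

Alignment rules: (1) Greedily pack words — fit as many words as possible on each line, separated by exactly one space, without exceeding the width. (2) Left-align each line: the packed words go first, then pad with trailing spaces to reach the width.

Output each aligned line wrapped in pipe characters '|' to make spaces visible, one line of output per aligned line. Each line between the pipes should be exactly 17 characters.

Answer: |pharmacy data    |
|rain this large  |
|all is heart car |
|python           |

Derivation:
Line 1: ['pharmacy', 'data'] (min_width=13, slack=4)
Line 2: ['rain', 'this', 'large'] (min_width=15, slack=2)
Line 3: ['all', 'is', 'heart', 'car'] (min_width=16, slack=1)
Line 4: ['python'] (min_width=6, slack=11)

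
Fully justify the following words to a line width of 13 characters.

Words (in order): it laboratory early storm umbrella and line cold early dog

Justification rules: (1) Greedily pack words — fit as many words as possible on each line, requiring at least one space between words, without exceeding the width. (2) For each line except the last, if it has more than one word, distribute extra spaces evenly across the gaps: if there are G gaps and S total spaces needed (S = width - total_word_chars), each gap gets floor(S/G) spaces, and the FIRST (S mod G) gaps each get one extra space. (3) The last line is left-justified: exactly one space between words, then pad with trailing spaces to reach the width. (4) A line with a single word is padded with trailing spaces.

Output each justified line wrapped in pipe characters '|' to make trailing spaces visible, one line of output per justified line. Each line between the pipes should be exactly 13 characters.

Answer: |it laboratory|
|early   storm|
|umbrella  and|
|line     cold|
|early dog    |

Derivation:
Line 1: ['it', 'laboratory'] (min_width=13, slack=0)
Line 2: ['early', 'storm'] (min_width=11, slack=2)
Line 3: ['umbrella', 'and'] (min_width=12, slack=1)
Line 4: ['line', 'cold'] (min_width=9, slack=4)
Line 5: ['early', 'dog'] (min_width=9, slack=4)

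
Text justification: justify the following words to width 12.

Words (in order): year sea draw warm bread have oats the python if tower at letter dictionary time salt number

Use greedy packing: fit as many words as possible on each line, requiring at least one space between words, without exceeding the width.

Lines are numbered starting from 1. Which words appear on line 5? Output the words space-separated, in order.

Line 1: ['year', 'sea'] (min_width=8, slack=4)
Line 2: ['draw', 'warm'] (min_width=9, slack=3)
Line 3: ['bread', 'have'] (min_width=10, slack=2)
Line 4: ['oats', 'the'] (min_width=8, slack=4)
Line 5: ['python', 'if'] (min_width=9, slack=3)
Line 6: ['tower', 'at'] (min_width=8, slack=4)
Line 7: ['letter'] (min_width=6, slack=6)
Line 8: ['dictionary'] (min_width=10, slack=2)
Line 9: ['time', 'salt'] (min_width=9, slack=3)
Line 10: ['number'] (min_width=6, slack=6)

Answer: python if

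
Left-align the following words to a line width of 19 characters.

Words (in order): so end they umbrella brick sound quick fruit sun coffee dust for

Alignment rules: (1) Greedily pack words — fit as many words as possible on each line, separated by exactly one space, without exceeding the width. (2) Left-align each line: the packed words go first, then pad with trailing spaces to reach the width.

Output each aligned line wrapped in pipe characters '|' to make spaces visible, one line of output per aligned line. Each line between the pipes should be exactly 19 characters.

Line 1: ['so', 'end', 'they'] (min_width=11, slack=8)
Line 2: ['umbrella', 'brick'] (min_width=14, slack=5)
Line 3: ['sound', 'quick', 'fruit'] (min_width=17, slack=2)
Line 4: ['sun', 'coffee', 'dust', 'for'] (min_width=19, slack=0)

Answer: |so end they        |
|umbrella brick     |
|sound quick fruit  |
|sun coffee dust for|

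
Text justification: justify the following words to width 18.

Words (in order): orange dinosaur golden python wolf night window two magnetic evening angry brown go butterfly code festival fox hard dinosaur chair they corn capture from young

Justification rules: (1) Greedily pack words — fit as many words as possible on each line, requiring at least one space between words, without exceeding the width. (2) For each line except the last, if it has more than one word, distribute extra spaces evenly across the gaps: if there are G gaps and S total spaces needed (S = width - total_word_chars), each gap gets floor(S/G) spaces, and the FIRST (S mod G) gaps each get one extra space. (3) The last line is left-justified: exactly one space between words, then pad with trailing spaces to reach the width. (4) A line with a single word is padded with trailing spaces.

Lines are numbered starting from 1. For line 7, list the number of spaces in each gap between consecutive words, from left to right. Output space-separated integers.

Answer: 2 1

Derivation:
Line 1: ['orange', 'dinosaur'] (min_width=15, slack=3)
Line 2: ['golden', 'python', 'wolf'] (min_width=18, slack=0)
Line 3: ['night', 'window', 'two'] (min_width=16, slack=2)
Line 4: ['magnetic', 'evening'] (min_width=16, slack=2)
Line 5: ['angry', 'brown', 'go'] (min_width=14, slack=4)
Line 6: ['butterfly', 'code'] (min_width=14, slack=4)
Line 7: ['festival', 'fox', 'hard'] (min_width=17, slack=1)
Line 8: ['dinosaur', 'chair'] (min_width=14, slack=4)
Line 9: ['they', 'corn', 'capture'] (min_width=17, slack=1)
Line 10: ['from', 'young'] (min_width=10, slack=8)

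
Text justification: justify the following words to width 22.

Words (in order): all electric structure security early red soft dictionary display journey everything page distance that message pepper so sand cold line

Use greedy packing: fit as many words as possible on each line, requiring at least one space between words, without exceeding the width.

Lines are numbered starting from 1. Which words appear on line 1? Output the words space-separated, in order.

Line 1: ['all', 'electric', 'structure'] (min_width=22, slack=0)
Line 2: ['security', 'early', 'red'] (min_width=18, slack=4)
Line 3: ['soft', 'dictionary'] (min_width=15, slack=7)
Line 4: ['display', 'journey'] (min_width=15, slack=7)
Line 5: ['everything', 'page'] (min_width=15, slack=7)
Line 6: ['distance', 'that', 'message'] (min_width=21, slack=1)
Line 7: ['pepper', 'so', 'sand', 'cold'] (min_width=19, slack=3)
Line 8: ['line'] (min_width=4, slack=18)

Answer: all electric structure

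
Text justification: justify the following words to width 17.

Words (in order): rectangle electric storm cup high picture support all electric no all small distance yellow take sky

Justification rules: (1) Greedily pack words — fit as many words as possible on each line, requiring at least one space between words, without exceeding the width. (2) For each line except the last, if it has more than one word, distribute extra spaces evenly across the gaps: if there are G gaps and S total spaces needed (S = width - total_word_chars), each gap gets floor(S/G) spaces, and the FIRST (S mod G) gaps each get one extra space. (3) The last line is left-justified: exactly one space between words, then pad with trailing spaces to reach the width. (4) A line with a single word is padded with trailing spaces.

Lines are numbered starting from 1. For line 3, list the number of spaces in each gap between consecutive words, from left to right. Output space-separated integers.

Answer: 2 1

Derivation:
Line 1: ['rectangle'] (min_width=9, slack=8)
Line 2: ['electric', 'storm'] (min_width=14, slack=3)
Line 3: ['cup', 'high', 'picture'] (min_width=16, slack=1)
Line 4: ['support', 'all'] (min_width=11, slack=6)
Line 5: ['electric', 'no', 'all'] (min_width=15, slack=2)
Line 6: ['small', 'distance'] (min_width=14, slack=3)
Line 7: ['yellow', 'take', 'sky'] (min_width=15, slack=2)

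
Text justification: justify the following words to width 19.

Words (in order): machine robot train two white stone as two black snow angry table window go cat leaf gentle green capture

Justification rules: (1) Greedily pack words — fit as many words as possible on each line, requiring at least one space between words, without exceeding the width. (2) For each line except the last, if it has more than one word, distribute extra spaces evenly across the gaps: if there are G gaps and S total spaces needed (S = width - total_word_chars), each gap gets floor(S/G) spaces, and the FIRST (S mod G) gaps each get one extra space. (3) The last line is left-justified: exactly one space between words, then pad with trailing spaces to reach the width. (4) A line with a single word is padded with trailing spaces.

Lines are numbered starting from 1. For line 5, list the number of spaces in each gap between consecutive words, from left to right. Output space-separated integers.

Line 1: ['machine', 'robot', 'train'] (min_width=19, slack=0)
Line 2: ['two', 'white', 'stone', 'as'] (min_width=18, slack=1)
Line 3: ['two', 'black', 'snow'] (min_width=14, slack=5)
Line 4: ['angry', 'table', 'window'] (min_width=18, slack=1)
Line 5: ['go', 'cat', 'leaf', 'gentle'] (min_width=18, slack=1)
Line 6: ['green', 'capture'] (min_width=13, slack=6)

Answer: 2 1 1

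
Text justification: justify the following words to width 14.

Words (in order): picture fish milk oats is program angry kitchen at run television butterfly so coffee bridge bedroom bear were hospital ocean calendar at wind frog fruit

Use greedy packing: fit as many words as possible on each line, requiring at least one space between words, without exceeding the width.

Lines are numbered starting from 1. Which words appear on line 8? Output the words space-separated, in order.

Answer: bedroom bear

Derivation:
Line 1: ['picture', 'fish'] (min_width=12, slack=2)
Line 2: ['milk', 'oats', 'is'] (min_width=12, slack=2)
Line 3: ['program', 'angry'] (min_width=13, slack=1)
Line 4: ['kitchen', 'at', 'run'] (min_width=14, slack=0)
Line 5: ['television'] (min_width=10, slack=4)
Line 6: ['butterfly', 'so'] (min_width=12, slack=2)
Line 7: ['coffee', 'bridge'] (min_width=13, slack=1)
Line 8: ['bedroom', 'bear'] (min_width=12, slack=2)
Line 9: ['were', 'hospital'] (min_width=13, slack=1)
Line 10: ['ocean', 'calendar'] (min_width=14, slack=0)
Line 11: ['at', 'wind', 'frog'] (min_width=12, slack=2)
Line 12: ['fruit'] (min_width=5, slack=9)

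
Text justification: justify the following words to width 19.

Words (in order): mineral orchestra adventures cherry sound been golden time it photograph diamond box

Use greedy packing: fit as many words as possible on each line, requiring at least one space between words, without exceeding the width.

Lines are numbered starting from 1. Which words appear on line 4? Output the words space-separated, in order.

Answer: time it photograph

Derivation:
Line 1: ['mineral', 'orchestra'] (min_width=17, slack=2)
Line 2: ['adventures', 'cherry'] (min_width=17, slack=2)
Line 3: ['sound', 'been', 'golden'] (min_width=17, slack=2)
Line 4: ['time', 'it', 'photograph'] (min_width=18, slack=1)
Line 5: ['diamond', 'box'] (min_width=11, slack=8)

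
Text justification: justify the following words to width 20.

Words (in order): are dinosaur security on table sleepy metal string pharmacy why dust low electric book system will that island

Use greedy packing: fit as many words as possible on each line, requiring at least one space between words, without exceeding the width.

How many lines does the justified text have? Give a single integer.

Line 1: ['are', 'dinosaur'] (min_width=12, slack=8)
Line 2: ['security', 'on', 'table'] (min_width=17, slack=3)
Line 3: ['sleepy', 'metal', 'string'] (min_width=19, slack=1)
Line 4: ['pharmacy', 'why', 'dust'] (min_width=17, slack=3)
Line 5: ['low', 'electric', 'book'] (min_width=17, slack=3)
Line 6: ['system', 'will', 'that'] (min_width=16, slack=4)
Line 7: ['island'] (min_width=6, slack=14)
Total lines: 7

Answer: 7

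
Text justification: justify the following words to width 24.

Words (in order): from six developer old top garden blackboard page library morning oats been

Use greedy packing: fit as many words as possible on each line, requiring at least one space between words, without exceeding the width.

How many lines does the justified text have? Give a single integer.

Line 1: ['from', 'six', 'developer', 'old'] (min_width=22, slack=2)
Line 2: ['top', 'garden', 'blackboard'] (min_width=21, slack=3)
Line 3: ['page', 'library', 'morning'] (min_width=20, slack=4)
Line 4: ['oats', 'been'] (min_width=9, slack=15)
Total lines: 4

Answer: 4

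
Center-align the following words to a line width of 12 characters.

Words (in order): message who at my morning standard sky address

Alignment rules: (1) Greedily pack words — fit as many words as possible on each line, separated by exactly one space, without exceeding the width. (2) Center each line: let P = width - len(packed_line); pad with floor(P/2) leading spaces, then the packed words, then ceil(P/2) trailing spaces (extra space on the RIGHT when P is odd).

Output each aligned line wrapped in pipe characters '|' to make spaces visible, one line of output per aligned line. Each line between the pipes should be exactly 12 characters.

Answer: |message who |
|   at my    |
|  morning   |
|standard sky|
|  address   |

Derivation:
Line 1: ['message', 'who'] (min_width=11, slack=1)
Line 2: ['at', 'my'] (min_width=5, slack=7)
Line 3: ['morning'] (min_width=7, slack=5)
Line 4: ['standard', 'sky'] (min_width=12, slack=0)
Line 5: ['address'] (min_width=7, slack=5)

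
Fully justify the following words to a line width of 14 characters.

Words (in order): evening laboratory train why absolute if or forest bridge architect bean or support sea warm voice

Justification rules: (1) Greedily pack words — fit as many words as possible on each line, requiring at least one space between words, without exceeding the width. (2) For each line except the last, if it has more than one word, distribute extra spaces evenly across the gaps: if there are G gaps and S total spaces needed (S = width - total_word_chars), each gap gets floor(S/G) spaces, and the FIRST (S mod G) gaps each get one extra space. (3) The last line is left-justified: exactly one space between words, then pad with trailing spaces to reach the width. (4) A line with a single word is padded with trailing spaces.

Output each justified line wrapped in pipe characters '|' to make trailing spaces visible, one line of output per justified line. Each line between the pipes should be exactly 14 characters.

Line 1: ['evening'] (min_width=7, slack=7)
Line 2: ['laboratory'] (min_width=10, slack=4)
Line 3: ['train', 'why'] (min_width=9, slack=5)
Line 4: ['absolute', 'if', 'or'] (min_width=14, slack=0)
Line 5: ['forest', 'bridge'] (min_width=13, slack=1)
Line 6: ['architect', 'bean'] (min_width=14, slack=0)
Line 7: ['or', 'support', 'sea'] (min_width=14, slack=0)
Line 8: ['warm', 'voice'] (min_width=10, slack=4)

Answer: |evening       |
|laboratory    |
|train      why|
|absolute if or|
|forest  bridge|
|architect bean|
|or support sea|
|warm voice    |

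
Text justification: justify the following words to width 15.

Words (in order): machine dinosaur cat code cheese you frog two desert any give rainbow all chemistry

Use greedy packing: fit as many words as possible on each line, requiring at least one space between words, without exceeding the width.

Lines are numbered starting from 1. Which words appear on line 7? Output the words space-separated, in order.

Answer: chemistry

Derivation:
Line 1: ['machine'] (min_width=7, slack=8)
Line 2: ['dinosaur', 'cat'] (min_width=12, slack=3)
Line 3: ['code', 'cheese', 'you'] (min_width=15, slack=0)
Line 4: ['frog', 'two', 'desert'] (min_width=15, slack=0)
Line 5: ['any', 'give'] (min_width=8, slack=7)
Line 6: ['rainbow', 'all'] (min_width=11, slack=4)
Line 7: ['chemistry'] (min_width=9, slack=6)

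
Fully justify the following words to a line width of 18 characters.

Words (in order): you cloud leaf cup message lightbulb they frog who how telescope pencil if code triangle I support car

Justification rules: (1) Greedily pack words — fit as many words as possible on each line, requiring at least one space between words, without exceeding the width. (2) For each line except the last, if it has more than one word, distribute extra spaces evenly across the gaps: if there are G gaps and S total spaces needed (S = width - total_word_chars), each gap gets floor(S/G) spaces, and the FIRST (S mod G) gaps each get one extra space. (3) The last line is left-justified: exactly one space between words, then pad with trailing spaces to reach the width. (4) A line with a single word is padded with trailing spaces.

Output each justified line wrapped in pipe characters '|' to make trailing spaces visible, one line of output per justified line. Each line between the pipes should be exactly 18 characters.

Line 1: ['you', 'cloud', 'leaf', 'cup'] (min_width=18, slack=0)
Line 2: ['message', 'lightbulb'] (min_width=17, slack=1)
Line 3: ['they', 'frog', 'who', 'how'] (min_width=17, slack=1)
Line 4: ['telescope', 'pencil'] (min_width=16, slack=2)
Line 5: ['if', 'code', 'triangle', 'I'] (min_width=18, slack=0)
Line 6: ['support', 'car'] (min_width=11, slack=7)

Answer: |you cloud leaf cup|
|message  lightbulb|
|they  frog who how|
|telescope   pencil|
|if code triangle I|
|support car       |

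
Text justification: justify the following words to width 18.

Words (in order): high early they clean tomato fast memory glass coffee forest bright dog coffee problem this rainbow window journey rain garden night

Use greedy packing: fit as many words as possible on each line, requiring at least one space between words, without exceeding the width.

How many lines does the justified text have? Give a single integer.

Line 1: ['high', 'early', 'they'] (min_width=15, slack=3)
Line 2: ['clean', 'tomato', 'fast'] (min_width=17, slack=1)
Line 3: ['memory', 'glass'] (min_width=12, slack=6)
Line 4: ['coffee', 'forest'] (min_width=13, slack=5)
Line 5: ['bright', 'dog', 'coffee'] (min_width=17, slack=1)
Line 6: ['problem', 'this'] (min_width=12, slack=6)
Line 7: ['rainbow', 'window'] (min_width=14, slack=4)
Line 8: ['journey', 'rain'] (min_width=12, slack=6)
Line 9: ['garden', 'night'] (min_width=12, slack=6)
Total lines: 9

Answer: 9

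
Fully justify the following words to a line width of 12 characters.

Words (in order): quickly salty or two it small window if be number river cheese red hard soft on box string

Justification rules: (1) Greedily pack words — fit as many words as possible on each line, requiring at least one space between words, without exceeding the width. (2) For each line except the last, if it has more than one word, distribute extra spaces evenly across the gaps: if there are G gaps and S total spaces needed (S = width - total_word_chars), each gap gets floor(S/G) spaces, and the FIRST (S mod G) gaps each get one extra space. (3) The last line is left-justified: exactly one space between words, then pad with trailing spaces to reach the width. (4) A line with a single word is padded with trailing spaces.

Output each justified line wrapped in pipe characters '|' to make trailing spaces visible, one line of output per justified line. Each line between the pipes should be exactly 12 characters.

Answer: |quickly     |
|salty or two|
|it     small|
|window if be|
|number river|
|cheese   red|
|hard soft on|
|box string  |

Derivation:
Line 1: ['quickly'] (min_width=7, slack=5)
Line 2: ['salty', 'or', 'two'] (min_width=12, slack=0)
Line 3: ['it', 'small'] (min_width=8, slack=4)
Line 4: ['window', 'if', 'be'] (min_width=12, slack=0)
Line 5: ['number', 'river'] (min_width=12, slack=0)
Line 6: ['cheese', 'red'] (min_width=10, slack=2)
Line 7: ['hard', 'soft', 'on'] (min_width=12, slack=0)
Line 8: ['box', 'string'] (min_width=10, slack=2)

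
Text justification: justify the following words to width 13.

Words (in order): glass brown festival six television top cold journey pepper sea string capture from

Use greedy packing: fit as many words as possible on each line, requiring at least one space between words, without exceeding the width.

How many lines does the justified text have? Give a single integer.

Line 1: ['glass', 'brown'] (min_width=11, slack=2)
Line 2: ['festival', 'six'] (min_width=12, slack=1)
Line 3: ['television'] (min_width=10, slack=3)
Line 4: ['top', 'cold'] (min_width=8, slack=5)
Line 5: ['journey'] (min_width=7, slack=6)
Line 6: ['pepper', 'sea'] (min_width=10, slack=3)
Line 7: ['string'] (min_width=6, slack=7)
Line 8: ['capture', 'from'] (min_width=12, slack=1)
Total lines: 8

Answer: 8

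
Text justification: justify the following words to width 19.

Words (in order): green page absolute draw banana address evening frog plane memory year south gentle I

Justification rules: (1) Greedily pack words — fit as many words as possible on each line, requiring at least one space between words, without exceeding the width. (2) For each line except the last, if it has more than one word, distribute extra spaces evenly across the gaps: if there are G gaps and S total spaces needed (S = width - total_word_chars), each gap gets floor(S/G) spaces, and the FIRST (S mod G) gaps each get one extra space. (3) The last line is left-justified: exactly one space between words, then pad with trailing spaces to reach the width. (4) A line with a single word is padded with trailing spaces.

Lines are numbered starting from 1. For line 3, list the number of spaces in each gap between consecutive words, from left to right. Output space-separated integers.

Line 1: ['green', 'page', 'absolute'] (min_width=19, slack=0)
Line 2: ['draw', 'banana', 'address'] (min_width=19, slack=0)
Line 3: ['evening', 'frog', 'plane'] (min_width=18, slack=1)
Line 4: ['memory', 'year', 'south'] (min_width=17, slack=2)
Line 5: ['gentle', 'I'] (min_width=8, slack=11)

Answer: 2 1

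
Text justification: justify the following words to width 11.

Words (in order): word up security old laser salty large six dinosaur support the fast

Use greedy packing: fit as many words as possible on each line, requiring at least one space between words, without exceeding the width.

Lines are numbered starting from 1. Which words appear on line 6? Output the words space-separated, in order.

Line 1: ['word', 'up'] (min_width=7, slack=4)
Line 2: ['security'] (min_width=8, slack=3)
Line 3: ['old', 'laser'] (min_width=9, slack=2)
Line 4: ['salty', 'large'] (min_width=11, slack=0)
Line 5: ['six'] (min_width=3, slack=8)
Line 6: ['dinosaur'] (min_width=8, slack=3)
Line 7: ['support', 'the'] (min_width=11, slack=0)
Line 8: ['fast'] (min_width=4, slack=7)

Answer: dinosaur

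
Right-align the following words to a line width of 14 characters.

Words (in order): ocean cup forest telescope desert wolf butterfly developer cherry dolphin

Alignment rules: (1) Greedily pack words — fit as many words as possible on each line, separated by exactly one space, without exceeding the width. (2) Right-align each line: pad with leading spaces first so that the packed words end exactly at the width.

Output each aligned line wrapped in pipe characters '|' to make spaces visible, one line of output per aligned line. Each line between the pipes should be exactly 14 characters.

Line 1: ['ocean', 'cup'] (min_width=9, slack=5)
Line 2: ['forest'] (min_width=6, slack=8)
Line 3: ['telescope'] (min_width=9, slack=5)
Line 4: ['desert', 'wolf'] (min_width=11, slack=3)
Line 5: ['butterfly'] (min_width=9, slack=5)
Line 6: ['developer'] (min_width=9, slack=5)
Line 7: ['cherry', 'dolphin'] (min_width=14, slack=0)

Answer: |     ocean cup|
|        forest|
|     telescope|
|   desert wolf|
|     butterfly|
|     developer|
|cherry dolphin|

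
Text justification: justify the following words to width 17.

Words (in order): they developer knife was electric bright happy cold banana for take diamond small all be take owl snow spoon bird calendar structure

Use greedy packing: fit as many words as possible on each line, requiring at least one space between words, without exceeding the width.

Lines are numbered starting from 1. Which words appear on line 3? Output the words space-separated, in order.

Answer: electric bright

Derivation:
Line 1: ['they', 'developer'] (min_width=14, slack=3)
Line 2: ['knife', 'was'] (min_width=9, slack=8)
Line 3: ['electric', 'bright'] (min_width=15, slack=2)
Line 4: ['happy', 'cold', 'banana'] (min_width=17, slack=0)
Line 5: ['for', 'take', 'diamond'] (min_width=16, slack=1)
Line 6: ['small', 'all', 'be', 'take'] (min_width=17, slack=0)
Line 7: ['owl', 'snow', 'spoon'] (min_width=14, slack=3)
Line 8: ['bird', 'calendar'] (min_width=13, slack=4)
Line 9: ['structure'] (min_width=9, slack=8)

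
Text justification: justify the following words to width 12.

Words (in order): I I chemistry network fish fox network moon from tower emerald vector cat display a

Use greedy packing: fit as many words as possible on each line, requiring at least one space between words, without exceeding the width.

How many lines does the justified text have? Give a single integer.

Answer: 9

Derivation:
Line 1: ['I', 'I'] (min_width=3, slack=9)
Line 2: ['chemistry'] (min_width=9, slack=3)
Line 3: ['network', 'fish'] (min_width=12, slack=0)
Line 4: ['fox', 'network'] (min_width=11, slack=1)
Line 5: ['moon', 'from'] (min_width=9, slack=3)
Line 6: ['tower'] (min_width=5, slack=7)
Line 7: ['emerald'] (min_width=7, slack=5)
Line 8: ['vector', 'cat'] (min_width=10, slack=2)
Line 9: ['display', 'a'] (min_width=9, slack=3)
Total lines: 9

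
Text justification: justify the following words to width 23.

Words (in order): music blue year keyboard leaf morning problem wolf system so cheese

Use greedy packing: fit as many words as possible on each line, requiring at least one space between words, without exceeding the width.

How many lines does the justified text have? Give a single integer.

Line 1: ['music', 'blue', 'year'] (min_width=15, slack=8)
Line 2: ['keyboard', 'leaf', 'morning'] (min_width=21, slack=2)
Line 3: ['problem', 'wolf', 'system', 'so'] (min_width=22, slack=1)
Line 4: ['cheese'] (min_width=6, slack=17)
Total lines: 4

Answer: 4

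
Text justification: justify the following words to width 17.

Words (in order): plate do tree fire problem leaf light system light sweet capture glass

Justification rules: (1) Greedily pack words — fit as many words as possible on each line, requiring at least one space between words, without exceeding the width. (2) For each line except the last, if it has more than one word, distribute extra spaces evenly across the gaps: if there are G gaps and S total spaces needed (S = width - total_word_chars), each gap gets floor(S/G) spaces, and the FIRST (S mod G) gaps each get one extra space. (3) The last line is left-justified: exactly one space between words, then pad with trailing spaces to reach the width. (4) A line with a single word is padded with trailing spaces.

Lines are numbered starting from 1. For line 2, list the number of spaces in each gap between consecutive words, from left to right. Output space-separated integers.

Line 1: ['plate', 'do', 'tree'] (min_width=13, slack=4)
Line 2: ['fire', 'problem', 'leaf'] (min_width=17, slack=0)
Line 3: ['light', 'system'] (min_width=12, slack=5)
Line 4: ['light', 'sweet'] (min_width=11, slack=6)
Line 5: ['capture', 'glass'] (min_width=13, slack=4)

Answer: 1 1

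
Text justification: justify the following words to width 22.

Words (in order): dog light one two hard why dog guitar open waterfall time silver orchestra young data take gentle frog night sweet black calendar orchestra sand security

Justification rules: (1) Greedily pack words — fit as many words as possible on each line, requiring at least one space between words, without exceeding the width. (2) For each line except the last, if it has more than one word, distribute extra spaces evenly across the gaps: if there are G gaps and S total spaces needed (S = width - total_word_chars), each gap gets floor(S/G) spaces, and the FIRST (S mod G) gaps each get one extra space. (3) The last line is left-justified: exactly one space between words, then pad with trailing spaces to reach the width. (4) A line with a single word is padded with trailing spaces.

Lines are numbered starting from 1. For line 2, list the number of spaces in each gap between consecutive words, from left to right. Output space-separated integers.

Line 1: ['dog', 'light', 'one', 'two', 'hard'] (min_width=22, slack=0)
Line 2: ['why', 'dog', 'guitar', 'open'] (min_width=19, slack=3)
Line 3: ['waterfall', 'time', 'silver'] (min_width=21, slack=1)
Line 4: ['orchestra', 'young', 'data'] (min_width=20, slack=2)
Line 5: ['take', 'gentle', 'frog', 'night'] (min_width=22, slack=0)
Line 6: ['sweet', 'black', 'calendar'] (min_width=20, slack=2)
Line 7: ['orchestra', 'sand'] (min_width=14, slack=8)
Line 8: ['security'] (min_width=8, slack=14)

Answer: 2 2 2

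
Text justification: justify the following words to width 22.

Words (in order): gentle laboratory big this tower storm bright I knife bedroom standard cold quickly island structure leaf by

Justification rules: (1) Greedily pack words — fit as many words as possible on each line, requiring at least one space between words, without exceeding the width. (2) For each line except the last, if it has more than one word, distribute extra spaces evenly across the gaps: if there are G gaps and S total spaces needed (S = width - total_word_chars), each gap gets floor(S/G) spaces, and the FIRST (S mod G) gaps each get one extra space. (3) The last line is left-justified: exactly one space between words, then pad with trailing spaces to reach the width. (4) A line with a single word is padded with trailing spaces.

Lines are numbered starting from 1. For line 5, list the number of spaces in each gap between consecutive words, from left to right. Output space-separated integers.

Line 1: ['gentle', 'laboratory', 'big'] (min_width=21, slack=1)
Line 2: ['this', 'tower', 'storm'] (min_width=16, slack=6)
Line 3: ['bright', 'I', 'knife', 'bedroom'] (min_width=22, slack=0)
Line 4: ['standard', 'cold', 'quickly'] (min_width=21, slack=1)
Line 5: ['island', 'structure', 'leaf'] (min_width=21, slack=1)
Line 6: ['by'] (min_width=2, slack=20)

Answer: 2 1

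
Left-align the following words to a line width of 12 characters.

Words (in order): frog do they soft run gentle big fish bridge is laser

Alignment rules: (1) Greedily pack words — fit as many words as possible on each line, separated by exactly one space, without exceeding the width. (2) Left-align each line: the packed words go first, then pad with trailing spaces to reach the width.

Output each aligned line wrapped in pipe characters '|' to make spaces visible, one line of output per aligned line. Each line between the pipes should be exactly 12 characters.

Answer: |frog do they|
|soft run    |
|gentle big  |
|fish bridge |
|is laser    |

Derivation:
Line 1: ['frog', 'do', 'they'] (min_width=12, slack=0)
Line 2: ['soft', 'run'] (min_width=8, slack=4)
Line 3: ['gentle', 'big'] (min_width=10, slack=2)
Line 4: ['fish', 'bridge'] (min_width=11, slack=1)
Line 5: ['is', 'laser'] (min_width=8, slack=4)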